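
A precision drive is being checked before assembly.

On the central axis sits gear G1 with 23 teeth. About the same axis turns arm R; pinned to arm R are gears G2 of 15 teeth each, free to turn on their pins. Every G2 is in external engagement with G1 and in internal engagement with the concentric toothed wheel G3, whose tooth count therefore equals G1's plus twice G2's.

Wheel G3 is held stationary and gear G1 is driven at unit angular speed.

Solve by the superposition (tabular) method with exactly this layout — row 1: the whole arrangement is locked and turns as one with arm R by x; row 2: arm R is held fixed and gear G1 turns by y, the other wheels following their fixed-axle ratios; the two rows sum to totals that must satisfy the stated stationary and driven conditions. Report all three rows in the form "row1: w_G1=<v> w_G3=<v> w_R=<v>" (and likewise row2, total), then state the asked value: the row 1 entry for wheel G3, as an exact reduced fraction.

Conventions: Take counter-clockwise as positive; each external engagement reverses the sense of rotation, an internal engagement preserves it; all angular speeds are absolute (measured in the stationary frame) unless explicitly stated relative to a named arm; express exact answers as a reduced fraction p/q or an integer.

class = planetary set [G3 = 23+2·15 = 53; Willis about the carrier]
row 1 — lock + rotate with arm: ω_sun = ω_ring = ω_arm = x
row 2 — arm fixed, fixed-axis ratios: sun y, ring −(23/53)·y, arm 0
boundary: total ω_ring = x − (23/53)·y = 0 and total ω_sun = x + y = 1  ⇒  y = 53/76, x = 23/76
row 2 ring = −(23/53)·53/76 = -23/76
totals (row 1 + row 2): sun 23/76 + 53/76 = 1, ring 23/76 + (-23/76) = 0, arm 23/76 + 0 = 23/76
asked cell (row1, ring) = 23/76

row1: w_G1=23/76 w_G3=23/76 w_R=23/76
row2: w_G1=53/76 w_G3=-23/76 w_R=0
total: w_G1=1 w_G3=0 w_R=23/76
asked value: 23/76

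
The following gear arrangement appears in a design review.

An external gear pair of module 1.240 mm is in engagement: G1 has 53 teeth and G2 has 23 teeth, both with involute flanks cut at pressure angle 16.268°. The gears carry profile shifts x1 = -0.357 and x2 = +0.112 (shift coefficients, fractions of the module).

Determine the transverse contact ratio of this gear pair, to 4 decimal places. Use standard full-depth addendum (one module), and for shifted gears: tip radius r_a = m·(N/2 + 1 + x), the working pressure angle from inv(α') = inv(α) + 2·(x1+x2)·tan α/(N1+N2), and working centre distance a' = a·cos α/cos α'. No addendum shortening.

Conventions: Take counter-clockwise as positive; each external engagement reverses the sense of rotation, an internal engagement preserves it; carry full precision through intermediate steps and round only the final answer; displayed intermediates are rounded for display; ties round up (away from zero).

class = single-mesh tooth geometry [involute pair 53T × 23T, m = 1.240]
base radii: r_b1 = 31.544348, r_b2 = 13.689057
tip radii: r_a1 = 33.657320, r_a2 = 15.638880
inv(α') = inv(16.268°) + 2·(-0.357+0.112)·tan α/(53+23) = 0.00600270  ⇒  α' = 14.88163°
a' = a·cos α / cos α' = 47.1200·cos 16.268°/cos 14.88163° = 46.803258
action lengths: √(r_a1²−r_b1²) = 11.737517, √(r_a2²−r_b2²) = 7.562030
base pitch p_b = π·m·cos α = 3.739603
CR = (11.737517 + 7.562030 − 46.803258·sin 14.88163°)/3.739603 = 1.946568
contact ratio ≈ 1.9466

1.9466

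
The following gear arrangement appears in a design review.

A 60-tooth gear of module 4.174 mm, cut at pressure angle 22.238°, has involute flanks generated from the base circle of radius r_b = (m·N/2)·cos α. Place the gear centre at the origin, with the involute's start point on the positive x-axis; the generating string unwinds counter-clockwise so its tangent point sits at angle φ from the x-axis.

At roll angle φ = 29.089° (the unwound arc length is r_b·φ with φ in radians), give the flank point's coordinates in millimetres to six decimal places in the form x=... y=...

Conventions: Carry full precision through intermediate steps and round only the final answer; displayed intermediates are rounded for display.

x=129.895086 y=4.926832

class = single-mesh tooth geometry [base-circle involute, m = 4.174, 60T]
pitch radius r_p = m·N/2 = 4.174·60/2 = 125.220000
base radius r_b = r_p·cos α = 125.220000·cos 22.238° = 115.906110
roll angle φ = 29.089° = 0.50769883 rad
x = r_b·(cos φ + φ·sin φ) = 129.895086
y = r_b·(sin φ − φ·cos φ) = 4.926832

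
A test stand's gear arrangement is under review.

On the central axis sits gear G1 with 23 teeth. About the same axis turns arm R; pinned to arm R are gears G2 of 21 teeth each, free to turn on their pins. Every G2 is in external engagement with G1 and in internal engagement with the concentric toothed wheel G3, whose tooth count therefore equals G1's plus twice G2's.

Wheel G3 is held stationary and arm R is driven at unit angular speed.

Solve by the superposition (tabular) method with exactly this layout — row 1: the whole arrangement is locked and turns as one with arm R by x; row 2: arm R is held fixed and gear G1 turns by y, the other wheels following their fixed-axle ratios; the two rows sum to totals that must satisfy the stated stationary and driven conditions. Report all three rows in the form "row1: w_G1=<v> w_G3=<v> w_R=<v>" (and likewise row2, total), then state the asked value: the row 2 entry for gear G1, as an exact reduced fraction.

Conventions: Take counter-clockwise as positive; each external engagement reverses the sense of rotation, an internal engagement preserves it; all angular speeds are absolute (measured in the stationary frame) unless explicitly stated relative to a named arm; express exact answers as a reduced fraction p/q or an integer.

row1: w_G1=1 w_G3=1 w_R=1
row2: w_G1=65/23 w_G3=-1 w_R=0
total: w_G1=88/23 w_G3=0 w_R=1
asked value: 65/23

class = planetary set [G3 = 23+2·21 = 65; Willis about the carrier]
row 1 — lock + rotate with arm: ω_sun = ω_ring = ω_arm = x
row 2 (arm held, sun turns y): ω_ring = −(23/65)·y, ω_arm = 0
boundary: total ω_ring = x − (23/65)·y = 0 and total ω_arm = x = 1  ⇒  y = 65/23, x = 1
row 2 ring = −(23/65)·65/23 = -1
totals (row 1 + row 2): sun 1 + 65/23 = 88/23, ring 1 + (-1) = 0, arm 1 + 0 = 1
asked cell (row2, sun) = 65/23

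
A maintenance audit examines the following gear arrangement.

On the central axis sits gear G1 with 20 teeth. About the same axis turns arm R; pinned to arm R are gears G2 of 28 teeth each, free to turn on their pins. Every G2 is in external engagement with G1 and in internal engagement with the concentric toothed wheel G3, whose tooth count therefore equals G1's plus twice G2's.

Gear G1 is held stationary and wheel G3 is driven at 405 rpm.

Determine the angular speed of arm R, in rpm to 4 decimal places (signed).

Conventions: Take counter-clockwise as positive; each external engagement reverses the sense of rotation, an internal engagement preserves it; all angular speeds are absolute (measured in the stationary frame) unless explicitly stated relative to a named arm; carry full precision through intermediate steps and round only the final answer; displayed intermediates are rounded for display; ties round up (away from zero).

topology: planetary set — G1 20T / G2 28T / G3 76T, arm = carrier (Willis)
normalise by the input: solve with ω_ring = 1, then scale by 405 rpm
ring teeth: 20 + 2·28 = 76
20(ω_sun−ω_arm) = −76(ω_ring−ω_arm),  ω_sun = 0, ω_ring = 1
20(0−ω_arm) = −76(1−ω_arm)  ⇒  96·ω_arm = 76  ⇒  ω_arm = 19/24
scale: ω_arm = 19/24 × 405 rpm = +320.6250 rpm

+320.6250 rpm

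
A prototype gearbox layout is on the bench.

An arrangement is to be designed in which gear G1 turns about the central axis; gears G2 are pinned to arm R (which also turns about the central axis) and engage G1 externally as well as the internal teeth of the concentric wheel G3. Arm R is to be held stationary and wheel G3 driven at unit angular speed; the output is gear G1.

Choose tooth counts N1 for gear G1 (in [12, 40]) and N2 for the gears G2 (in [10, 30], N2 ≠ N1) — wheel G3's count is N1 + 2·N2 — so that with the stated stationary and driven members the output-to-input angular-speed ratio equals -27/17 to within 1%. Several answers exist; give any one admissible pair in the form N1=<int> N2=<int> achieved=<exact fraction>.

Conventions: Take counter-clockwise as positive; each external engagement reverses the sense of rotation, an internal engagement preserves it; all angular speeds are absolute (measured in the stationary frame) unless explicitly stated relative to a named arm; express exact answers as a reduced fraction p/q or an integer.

N1=34 N2=10 achieved=-27/17

class = planetary set [ratio -27/17 wanted; Willis about the carrier]
Willis with ω_arm = 0: ω_sun/ω_ring = −N3/N1; set equal to -27/17  ⇒  N3/N1 = −(-27/17) = 27/17
N3 = N1 + 2·N2  ⇒  N2/N1 = (N3/N1 − 1)/2 = (27/17 − 1)/2 = 5/17
smallest multiple with N1 ≥ 12 and N2 ≥ 10: k = 2  ⇒  N1 = 2·17 = 34, N2 = 2·5 = 10 (N1 ≤ 40, N2 ≤ 30, N2 ≠ N1 ✓), N3 = 34 + 2·10 = 54
check: −N3/N1 with N1 = 34, N3 = 54 gives -27/17; |achieved − target| = 0 ≤ 27/1700 ✓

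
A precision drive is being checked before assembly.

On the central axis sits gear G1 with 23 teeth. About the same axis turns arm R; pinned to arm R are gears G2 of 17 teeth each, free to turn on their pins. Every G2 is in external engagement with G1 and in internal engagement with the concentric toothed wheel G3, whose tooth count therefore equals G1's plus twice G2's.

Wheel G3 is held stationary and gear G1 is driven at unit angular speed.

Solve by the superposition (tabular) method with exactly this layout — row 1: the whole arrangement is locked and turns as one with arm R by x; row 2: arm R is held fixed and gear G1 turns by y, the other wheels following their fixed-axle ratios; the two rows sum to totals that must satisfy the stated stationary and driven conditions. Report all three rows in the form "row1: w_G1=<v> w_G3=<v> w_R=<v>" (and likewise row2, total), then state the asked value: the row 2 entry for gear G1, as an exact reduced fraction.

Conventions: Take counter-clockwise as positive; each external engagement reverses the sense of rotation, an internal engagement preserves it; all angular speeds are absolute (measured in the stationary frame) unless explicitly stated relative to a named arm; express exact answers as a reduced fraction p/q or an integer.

recognized (axles ride arm R): planetary set, 23/17/57 teeth
row 1: whole set turns with the arm by x
row 2 — arm fixed, fixed-axis ratios: sun y, ring −(23/57)·y, arm 0
boundary: total ω_ring = x − (23/57)·y = 0 and total ω_sun = x + y = 1  ⇒  y = 57/80, x = 23/80
row 2 ring = −(23/57)·57/80 = -23/80
totals (row 1 + row 2): sun 23/80 + 57/80 = 1, ring 23/80 + (-23/80) = 0, arm 23/80 + 0 = 23/80
asked cell (row2, sun) = 57/80

row1: w_G1=23/80 w_G3=23/80 w_R=23/80
row2: w_G1=57/80 w_G3=-23/80 w_R=0
total: w_G1=1 w_G3=0 w_R=23/80
asked value: 57/80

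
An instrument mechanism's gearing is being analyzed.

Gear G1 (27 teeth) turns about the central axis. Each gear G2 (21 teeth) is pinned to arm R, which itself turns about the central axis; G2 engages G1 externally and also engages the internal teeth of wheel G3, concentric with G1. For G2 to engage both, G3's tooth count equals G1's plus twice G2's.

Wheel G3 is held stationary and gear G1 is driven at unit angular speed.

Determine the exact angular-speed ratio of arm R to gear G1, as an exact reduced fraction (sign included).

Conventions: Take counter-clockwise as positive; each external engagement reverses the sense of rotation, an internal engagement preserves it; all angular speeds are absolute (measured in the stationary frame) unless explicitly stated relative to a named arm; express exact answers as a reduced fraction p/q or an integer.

9/32

planetary set (27T centre, 21T on arm, 69T internal) — Willis relation
ring teeth: 27 + 2·21 = 69
27(ω_sun−ω_arm) = −69(ω_ring−ω_arm),  ω_ring = 0, ω_sun = 1
27(1−ω_arm) = −69(0−ω_arm)  ⇒  96·ω_arm = 27  ⇒  ω_arm = 9/32
ω_out/ω_in = 9/32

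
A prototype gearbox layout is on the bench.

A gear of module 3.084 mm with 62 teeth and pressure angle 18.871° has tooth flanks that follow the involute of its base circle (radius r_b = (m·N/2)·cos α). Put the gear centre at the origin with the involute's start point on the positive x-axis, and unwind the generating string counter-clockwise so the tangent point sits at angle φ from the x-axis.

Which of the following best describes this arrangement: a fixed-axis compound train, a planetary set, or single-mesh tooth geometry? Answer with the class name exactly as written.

topology: single-mesh involute geometry — m = 3.084, N = 62
classification: single-mesh tooth geometry

single-mesh tooth geometry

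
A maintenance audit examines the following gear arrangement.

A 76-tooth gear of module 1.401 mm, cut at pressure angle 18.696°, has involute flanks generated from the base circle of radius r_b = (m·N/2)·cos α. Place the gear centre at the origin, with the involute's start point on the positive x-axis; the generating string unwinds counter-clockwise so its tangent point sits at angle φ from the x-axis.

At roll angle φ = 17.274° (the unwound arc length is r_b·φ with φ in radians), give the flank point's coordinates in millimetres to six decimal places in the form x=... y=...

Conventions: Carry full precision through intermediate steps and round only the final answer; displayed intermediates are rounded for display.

x=52.668819 y=0.456473

class = single-mesh tooth geometry [base-circle involute, m = 1.401, 76T]
pitch radius r_p = m·N/2 = 1.401·76/2 = 53.238000
base radius r_b = r_p·cos α = 53.238000·cos 18.696° = 50.428772
roll angle φ = 17.274° = 0.30148817 rad
x = r_b·(cos φ + φ·sin φ) = 52.668819
y = r_b·(sin φ − φ·cos φ) = 0.456473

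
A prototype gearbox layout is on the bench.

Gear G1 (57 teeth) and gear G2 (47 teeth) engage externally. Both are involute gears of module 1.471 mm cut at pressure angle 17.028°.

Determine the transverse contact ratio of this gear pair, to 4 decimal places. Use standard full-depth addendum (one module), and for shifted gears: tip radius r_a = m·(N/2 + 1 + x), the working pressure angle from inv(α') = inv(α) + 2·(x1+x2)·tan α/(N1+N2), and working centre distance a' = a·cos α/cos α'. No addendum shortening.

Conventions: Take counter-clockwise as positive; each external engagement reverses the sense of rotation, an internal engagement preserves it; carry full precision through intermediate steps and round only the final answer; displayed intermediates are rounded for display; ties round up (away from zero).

class = single-mesh tooth geometry [involute pair 57T × 47T, m = 1.471]
base radii: r_b1 = 40.085648, r_b2 = 33.053078
tip radii: r_a1 = 43.394500, r_a2 = 36.039500
no profile shift: α' = α, a' = a
action lengths: √(r_a1²−r_b1²) = 16.619972, √(r_a2²−r_b2²) = 14.364526
base pitch p_b = π·m·cos α = 4.418694
CR = (16.619972 + 14.364526 − 76.492000·sin 17.02800°)/4.418694 = 1.942804
contact ratio ≈ 1.9428

1.9428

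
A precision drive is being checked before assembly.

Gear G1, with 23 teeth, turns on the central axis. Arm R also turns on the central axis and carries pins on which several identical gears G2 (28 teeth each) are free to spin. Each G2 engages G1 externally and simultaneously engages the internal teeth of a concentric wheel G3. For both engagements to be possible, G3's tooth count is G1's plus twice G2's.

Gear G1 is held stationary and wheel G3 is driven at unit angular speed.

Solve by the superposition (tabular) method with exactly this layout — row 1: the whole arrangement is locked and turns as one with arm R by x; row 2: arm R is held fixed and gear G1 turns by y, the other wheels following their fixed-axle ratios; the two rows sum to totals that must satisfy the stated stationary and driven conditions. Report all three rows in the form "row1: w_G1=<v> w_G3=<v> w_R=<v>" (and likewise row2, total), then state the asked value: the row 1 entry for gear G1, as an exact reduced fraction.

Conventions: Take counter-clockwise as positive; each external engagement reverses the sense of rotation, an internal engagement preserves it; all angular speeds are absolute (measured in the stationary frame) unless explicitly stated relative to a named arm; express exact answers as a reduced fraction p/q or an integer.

row1: w_G1=79/102 w_G3=79/102 w_R=79/102
row2: w_G1=-79/102 w_G3=23/102 w_R=0
total: w_G1=0 w_G3=1 w_R=79/102
asked value: 79/102

class = planetary set [G3 = 23+2·28 = 79; Willis about the carrier]
row 1 (train locked, turned with arm): all members turn x
superposition row 2 [arm held]: sun y, ring −(23/79)·y, arm 0
boundary: total ω_sun = x + y = 0 and total ω_ring = x − (23/79)·y = 1  ⇒  y = -79/102, x = 79/102
row 2 ring = −(23/79)·(-79/102) = 23/102
totals (row 1 + row 2): sun 79/102 + (-79/102) = 0, ring 79/102 + 23/102 = 1, arm 79/102 + 0 = 79/102
asked cell (row1, sun) = 79/102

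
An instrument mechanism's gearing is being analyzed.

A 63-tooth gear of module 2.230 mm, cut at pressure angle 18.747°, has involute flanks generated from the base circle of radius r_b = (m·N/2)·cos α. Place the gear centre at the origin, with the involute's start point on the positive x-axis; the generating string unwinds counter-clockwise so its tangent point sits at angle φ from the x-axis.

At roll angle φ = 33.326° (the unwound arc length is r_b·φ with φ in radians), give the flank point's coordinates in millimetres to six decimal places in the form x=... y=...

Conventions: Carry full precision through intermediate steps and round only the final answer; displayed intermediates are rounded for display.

topology: single-mesh involute geometry — m = 2.230, N = 63
pitch radius r_p = m·N/2 = 2.230·63/2 = 70.245000
base radius r_b = r_p·cos α = 70.245000·cos 18.747° = 66.518289
roll angle φ = 33.326° = 0.58164843 rad
x = r_b·(cos φ + φ·sin φ) = 76.836404
y = r_b·(sin φ − φ·cos φ) = 4.217324

x=76.836404 y=4.217324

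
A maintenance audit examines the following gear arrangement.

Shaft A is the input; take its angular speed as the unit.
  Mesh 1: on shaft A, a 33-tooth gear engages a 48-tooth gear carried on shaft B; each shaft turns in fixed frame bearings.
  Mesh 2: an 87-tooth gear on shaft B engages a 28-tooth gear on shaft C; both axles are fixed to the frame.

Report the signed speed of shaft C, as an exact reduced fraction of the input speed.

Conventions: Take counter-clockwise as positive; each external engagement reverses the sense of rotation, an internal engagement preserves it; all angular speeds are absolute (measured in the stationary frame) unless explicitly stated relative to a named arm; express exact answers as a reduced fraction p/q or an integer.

2-mesh fixed-axis compound train (all bearings frame-fixed)
mesh 1 [33T→48T]: |ω|/ω_in = 1×33/48 = 11/16, sense flips to −
mesh 2 [87T→28T]: |ω|/ω_in = (11/16)×87/28 = 957/448, sense flips to +
signed output speed (× input speed) = 957/448

957/448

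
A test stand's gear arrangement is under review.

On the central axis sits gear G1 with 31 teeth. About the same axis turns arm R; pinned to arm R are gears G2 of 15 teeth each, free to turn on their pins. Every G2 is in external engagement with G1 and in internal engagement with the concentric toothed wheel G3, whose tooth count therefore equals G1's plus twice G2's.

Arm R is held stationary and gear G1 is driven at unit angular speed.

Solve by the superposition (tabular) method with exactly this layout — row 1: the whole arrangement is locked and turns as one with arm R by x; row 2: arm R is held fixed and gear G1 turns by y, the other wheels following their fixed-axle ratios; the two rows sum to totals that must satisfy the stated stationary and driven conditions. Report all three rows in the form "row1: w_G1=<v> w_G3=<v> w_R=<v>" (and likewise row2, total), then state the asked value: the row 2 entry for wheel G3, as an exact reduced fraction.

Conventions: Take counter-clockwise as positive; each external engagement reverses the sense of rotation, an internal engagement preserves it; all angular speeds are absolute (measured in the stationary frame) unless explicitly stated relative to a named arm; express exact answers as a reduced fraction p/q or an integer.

row1: w_G1=0 w_G3=0 w_R=0
row2: w_G1=1 w_G3=-31/61 w_R=0
total: w_G1=1 w_G3=-31/61 w_R=0
asked value: -31/61

planetary set (31T centre, 15T on arm, 61T internal) — Willis relation
row 1: whole set turns with the arm by x
row 2 — arm fixed, fixed-axis ratios: sun y, ring −(31/61)·y, arm 0
boundary: total ω_arm = x = 0 and total ω_sun = x + y = 1  ⇒  y = 1, x = 0
row 2 ring = −(31/61)·1 = -31/61
totals (row 1 + row 2): sun 0 + 1 = 1, ring 0 + (-31/61) = -31/61, arm 0 + 0 = 0
asked cell (row2, ring) = -31/61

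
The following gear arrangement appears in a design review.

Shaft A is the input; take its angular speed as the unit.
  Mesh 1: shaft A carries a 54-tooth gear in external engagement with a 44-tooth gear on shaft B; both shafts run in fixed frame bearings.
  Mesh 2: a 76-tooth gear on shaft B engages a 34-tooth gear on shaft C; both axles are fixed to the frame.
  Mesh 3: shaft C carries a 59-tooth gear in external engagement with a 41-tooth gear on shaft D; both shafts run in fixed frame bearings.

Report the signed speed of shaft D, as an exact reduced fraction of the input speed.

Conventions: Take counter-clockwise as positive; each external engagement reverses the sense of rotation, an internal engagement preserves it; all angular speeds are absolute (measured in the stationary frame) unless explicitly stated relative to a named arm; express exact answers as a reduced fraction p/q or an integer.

3-mesh fixed-axis compound train (all bearings frame-fixed)
mesh 1 [54T→44T]: |ω|/ω_in = 1×54/44 = 27/22, sense flips to −
mesh 2 [76T→34T]: |ω|/ω_in = (27/22)×76/34 = 513/187, sense flips to +
mesh 3 [59T→41T]: |ω|/ω_in = (513/187)×59/41 = 30267/7667, sense flips to −
signed output speed (× input speed) = -30267/7667

-30267/7667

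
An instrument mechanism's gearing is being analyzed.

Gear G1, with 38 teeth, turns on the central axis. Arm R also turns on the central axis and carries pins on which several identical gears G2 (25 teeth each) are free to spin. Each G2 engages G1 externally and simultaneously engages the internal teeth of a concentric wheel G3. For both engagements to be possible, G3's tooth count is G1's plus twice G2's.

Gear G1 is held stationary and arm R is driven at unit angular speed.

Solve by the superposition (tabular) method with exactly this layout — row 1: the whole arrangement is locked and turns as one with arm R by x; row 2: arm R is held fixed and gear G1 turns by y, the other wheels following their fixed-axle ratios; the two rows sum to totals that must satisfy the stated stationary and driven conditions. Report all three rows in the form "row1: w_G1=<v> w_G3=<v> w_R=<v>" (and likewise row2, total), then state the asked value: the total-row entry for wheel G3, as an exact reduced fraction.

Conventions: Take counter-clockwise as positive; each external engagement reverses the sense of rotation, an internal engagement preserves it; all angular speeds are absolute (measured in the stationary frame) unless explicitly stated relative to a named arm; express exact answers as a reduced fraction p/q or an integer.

class = planetary set [G3 = 38+2·25 = 88; Willis about the carrier]
row 1 (train locked, turned with arm): all members turn x
row 2 (arm held, sun turns y): ω_ring = −(38/88)·y, ω_arm = 0
boundary: total ω_sun = x + y = 0 and total ω_arm = x = 1  ⇒  y = -1, x = 1
row 2 ring = −(38/88)·(-1) = 19/44
totals (row 1 + row 2): sun 1 + (-1) = 0, ring 1 + 19/44 = 63/44, arm 1 + 0 = 1
asked cell (total, ring) = 63/44

row1: w_G1=1 w_G3=1 w_R=1
row2: w_G1=-1 w_G3=19/44 w_R=0
total: w_G1=0 w_G3=63/44 w_R=1
asked value: 63/44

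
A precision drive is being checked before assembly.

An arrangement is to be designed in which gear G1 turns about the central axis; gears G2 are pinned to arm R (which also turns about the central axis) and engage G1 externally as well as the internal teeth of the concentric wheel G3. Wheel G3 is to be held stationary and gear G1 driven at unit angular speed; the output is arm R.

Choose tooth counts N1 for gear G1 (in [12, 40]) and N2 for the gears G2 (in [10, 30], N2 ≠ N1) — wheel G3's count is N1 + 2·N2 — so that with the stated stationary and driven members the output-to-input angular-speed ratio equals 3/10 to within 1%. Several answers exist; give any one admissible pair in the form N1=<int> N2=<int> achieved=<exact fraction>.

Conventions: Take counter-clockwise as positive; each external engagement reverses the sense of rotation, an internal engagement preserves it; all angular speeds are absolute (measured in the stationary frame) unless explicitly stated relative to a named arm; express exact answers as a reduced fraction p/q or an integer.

N1=15 N2=10 achieved=3/10

planetary set to be sized for 3/10 (Willis relation)
Willis with ω_ring = 0: ω_arm/ω_sun = N1/(N1+N3); set equal to 3/10  ⇒  N3/N1 = 1/(3/10) − 1 = 7/3
N3 = N1 + 2·N2  ⇒  N2/N1 = (N3/N1 − 1)/2 = (7/3 − 1)/2 = 2/3
smallest multiple with N1 ≥ 12 and N2 ≥ 10: k = 5  ⇒  N1 = 5·3 = 15, N2 = 5·2 = 10 (N1 ≤ 40, N2 ≤ 30, N2 ≠ N1 ✓), N3 = 15 + 2·10 = 35
check: N1/(N1+N3) with N1 = 15, N3 = 35 gives 3/10; |achieved − target| = 0 ≤ 3/1000 ✓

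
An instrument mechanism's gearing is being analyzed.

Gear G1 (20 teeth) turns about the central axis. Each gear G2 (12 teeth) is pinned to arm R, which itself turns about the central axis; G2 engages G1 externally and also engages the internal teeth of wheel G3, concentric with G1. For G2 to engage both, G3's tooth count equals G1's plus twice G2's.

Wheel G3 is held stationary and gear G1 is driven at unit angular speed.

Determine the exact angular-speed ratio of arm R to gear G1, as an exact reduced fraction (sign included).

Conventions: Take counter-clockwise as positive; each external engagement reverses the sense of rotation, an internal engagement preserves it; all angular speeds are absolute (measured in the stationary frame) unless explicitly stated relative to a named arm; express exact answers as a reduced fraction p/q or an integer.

class = planetary set [G3 = 20+2·12 = 44; Willis about the carrier]
ring teeth: 20 + 2·12 = 44
20(ω_sun−ω_arm) = −44(ω_ring−ω_arm),  ω_ring = 0, ω_sun = 1
20(1−ω_arm) = −44(0−ω_arm)  ⇒  64·ω_arm = 20  ⇒  ω_arm = 5/16
ω_out/ω_in = 5/16

5/16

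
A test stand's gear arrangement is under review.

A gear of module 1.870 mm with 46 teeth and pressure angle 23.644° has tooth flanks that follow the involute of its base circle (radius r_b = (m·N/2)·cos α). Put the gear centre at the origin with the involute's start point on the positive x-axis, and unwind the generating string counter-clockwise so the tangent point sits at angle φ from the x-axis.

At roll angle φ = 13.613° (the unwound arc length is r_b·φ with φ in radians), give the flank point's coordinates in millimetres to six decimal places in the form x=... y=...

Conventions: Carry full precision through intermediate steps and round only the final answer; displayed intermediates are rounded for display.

x=40.495929 y=0.175150

class = single-mesh tooth geometry [base-circle involute, m = 1.870, 46T]
pitch radius r_p = m·N/2 = 1.870·46/2 = 43.010000
base radius r_b = r_p·cos α = 43.010000·cos 23.644° = 39.399526
roll angle φ = 13.613° = 0.23759167 rad
x = r_b·(cos φ + φ·sin φ) = 40.495929
y = r_b·(sin φ − φ·cos φ) = 0.175150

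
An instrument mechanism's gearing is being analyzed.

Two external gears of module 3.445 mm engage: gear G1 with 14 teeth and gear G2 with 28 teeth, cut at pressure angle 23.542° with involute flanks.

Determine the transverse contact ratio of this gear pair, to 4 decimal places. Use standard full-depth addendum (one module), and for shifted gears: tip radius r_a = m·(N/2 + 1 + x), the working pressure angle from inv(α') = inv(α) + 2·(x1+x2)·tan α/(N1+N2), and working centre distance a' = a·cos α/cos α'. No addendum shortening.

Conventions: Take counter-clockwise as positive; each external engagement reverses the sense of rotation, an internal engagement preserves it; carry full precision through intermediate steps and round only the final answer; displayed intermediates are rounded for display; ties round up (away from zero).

1.4417

single-mesh involute tooth geometry (14T engaging 28T at module 3.445)
base radii: r_b1 = 22.107849, r_b2 = 44.215698
tip radii: r_a1 = 27.560000, r_a2 = 51.675000
no profile shift: α' = α, a' = a
action lengths: √(r_a1²−r_b1²) = 16.455899, √(r_a2²−r_b2²) = 26.744676
base pitch p_b = π·m·cos α = 9.921979
CR = (16.455899 + 26.744676 − 72.345000·sin 23.54200°)/9.921979 = 1.441693
contact ratio ≈ 1.4417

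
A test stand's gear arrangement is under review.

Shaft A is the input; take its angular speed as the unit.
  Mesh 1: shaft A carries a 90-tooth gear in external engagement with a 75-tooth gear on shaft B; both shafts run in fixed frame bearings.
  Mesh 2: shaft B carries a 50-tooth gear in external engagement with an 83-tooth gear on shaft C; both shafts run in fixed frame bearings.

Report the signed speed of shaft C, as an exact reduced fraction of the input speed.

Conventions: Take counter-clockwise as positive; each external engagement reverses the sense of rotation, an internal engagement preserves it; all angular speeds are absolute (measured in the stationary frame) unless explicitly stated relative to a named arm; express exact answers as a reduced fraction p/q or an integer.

60/83

2-mesh fixed-axis compound train (all bearings frame-fixed)
mesh 1 [90T→75T]: |ω|/ω_in = 1×90/75 = 6/5, sense flips to −
mesh 2 [50T→83T]: |ω|/ω_in = (6/5)×50/83 = 60/83, sense flips to +
signed output speed (× input speed) = 60/83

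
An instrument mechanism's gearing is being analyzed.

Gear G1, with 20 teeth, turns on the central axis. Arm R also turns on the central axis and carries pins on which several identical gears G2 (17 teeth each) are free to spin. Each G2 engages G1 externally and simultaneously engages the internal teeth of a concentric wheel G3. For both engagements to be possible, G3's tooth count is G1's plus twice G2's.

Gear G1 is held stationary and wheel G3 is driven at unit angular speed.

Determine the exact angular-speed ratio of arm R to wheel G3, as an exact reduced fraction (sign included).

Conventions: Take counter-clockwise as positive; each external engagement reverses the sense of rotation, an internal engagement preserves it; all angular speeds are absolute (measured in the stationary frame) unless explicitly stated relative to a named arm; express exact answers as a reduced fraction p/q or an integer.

recognized (axles ride arm R): planetary set, 20/17/54 teeth
ring teeth: 20 + 2·17 = 54
20(ω_sun−ω_arm) = −54(ω_ring−ω_arm),  ω_sun = 0, ω_ring = 1
20(0−ω_arm) = −54(1−ω_arm)  ⇒  74·ω_arm = 54  ⇒  ω_arm = 27/37
ω_out/ω_in = 27/37

27/37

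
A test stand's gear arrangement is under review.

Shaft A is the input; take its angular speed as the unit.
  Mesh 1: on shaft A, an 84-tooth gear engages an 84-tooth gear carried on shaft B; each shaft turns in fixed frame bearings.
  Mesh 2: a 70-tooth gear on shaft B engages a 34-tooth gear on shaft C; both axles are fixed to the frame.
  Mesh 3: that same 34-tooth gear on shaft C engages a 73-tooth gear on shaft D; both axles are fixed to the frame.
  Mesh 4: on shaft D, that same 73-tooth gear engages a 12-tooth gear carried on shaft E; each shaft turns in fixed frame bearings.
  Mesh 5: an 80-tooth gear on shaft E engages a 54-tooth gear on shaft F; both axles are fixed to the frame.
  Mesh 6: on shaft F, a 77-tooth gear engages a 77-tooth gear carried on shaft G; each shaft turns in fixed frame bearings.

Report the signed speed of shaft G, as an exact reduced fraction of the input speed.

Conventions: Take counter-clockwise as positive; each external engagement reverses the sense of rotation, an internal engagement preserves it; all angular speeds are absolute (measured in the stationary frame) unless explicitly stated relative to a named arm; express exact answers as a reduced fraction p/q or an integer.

6-mesh fixed-axis compound train (all bearings frame-fixed)
mesh 1 [84T→84T]: |ω|/ω_in = 1×84/84 = 1, sense flips to −
mesh 2 [70T→34T]: |ω|/ω_in = 1×70/34 = 35/17, sense flips to +
mesh 3 [34T→73T]: |ω|/ω_in = (35/17)×34/73 = 70/73, sense flips to −
mesh 4 [73T→12T]: |ω|/ω_in = (70/73)×73/12 = 35/6, sense flips to +
mesh 5 [80T→54T]: |ω|/ω_in = (35/6)×80/54 = 700/81, sense flips to −
mesh 6 [77T→77T]: |ω|/ω_in = (700/81)×77/77 = 700/81, sense flips to +
signed output speed (× input speed) = 700/81

700/81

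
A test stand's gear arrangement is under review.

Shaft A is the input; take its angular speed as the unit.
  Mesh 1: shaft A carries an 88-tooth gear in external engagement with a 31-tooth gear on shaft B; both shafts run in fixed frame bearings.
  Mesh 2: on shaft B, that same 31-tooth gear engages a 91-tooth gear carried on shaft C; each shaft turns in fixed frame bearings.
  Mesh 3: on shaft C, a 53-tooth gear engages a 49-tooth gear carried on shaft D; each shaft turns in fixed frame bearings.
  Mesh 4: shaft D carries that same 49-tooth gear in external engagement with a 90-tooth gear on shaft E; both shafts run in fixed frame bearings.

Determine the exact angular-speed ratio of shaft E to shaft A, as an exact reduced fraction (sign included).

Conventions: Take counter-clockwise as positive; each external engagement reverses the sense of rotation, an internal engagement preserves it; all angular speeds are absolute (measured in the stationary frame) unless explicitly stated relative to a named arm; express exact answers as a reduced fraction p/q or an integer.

class = fixed-axis compound train [4 meshes; 4 ratios multiply, 4 sense flips]
mesh 1 [88T→31T]: running ratio 88/31, sense −
mesh 2 [31T→91T]: running ratio 88/91, sense +
mesh 3 [53T→49T]: running ratio 4664/4459, sense −
mesh 4 [49T→90T]: running ratio 2332/4095, sense +
ω_out/ω_in = 2332/4095

2332/4095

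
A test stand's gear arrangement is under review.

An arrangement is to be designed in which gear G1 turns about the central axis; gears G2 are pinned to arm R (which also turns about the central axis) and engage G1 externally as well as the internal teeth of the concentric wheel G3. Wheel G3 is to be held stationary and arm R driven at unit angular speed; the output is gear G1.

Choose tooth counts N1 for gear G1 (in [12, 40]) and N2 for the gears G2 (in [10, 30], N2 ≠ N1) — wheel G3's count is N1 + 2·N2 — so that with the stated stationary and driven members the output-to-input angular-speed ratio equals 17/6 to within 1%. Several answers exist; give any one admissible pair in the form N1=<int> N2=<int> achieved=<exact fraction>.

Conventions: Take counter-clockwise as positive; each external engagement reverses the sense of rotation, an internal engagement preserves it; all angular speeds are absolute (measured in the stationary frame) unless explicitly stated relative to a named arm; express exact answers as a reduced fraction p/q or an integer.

topology: planetary set — design target 17/6, arm = carrier (Willis)
Willis with ω_ring = 0: ω_sun/ω_arm = (N1+N3)/N1; set equal to 17/6  ⇒  N3/N1 = 17/6 − 1 = 11/6
N3 = N1 + 2·N2  ⇒  N2/N1 = (N3/N1 − 1)/2 = (11/6 − 1)/2 = 5/12
smallest multiple with N1 ≥ 12 and N2 ≥ 10: k = 2  ⇒  N1 = 2·12 = 24, N2 = 2·5 = 10 (N1 ≤ 40, N2 ≤ 30, N2 ≠ N1 ✓), N3 = 24 + 2·10 = 44
check: (N1+N3)/N1 with N1 = 24, N3 = 44 gives 17/6; |achieved − target| = 0 ≤ 17/600 ✓

N1=24 N2=10 achieved=17/6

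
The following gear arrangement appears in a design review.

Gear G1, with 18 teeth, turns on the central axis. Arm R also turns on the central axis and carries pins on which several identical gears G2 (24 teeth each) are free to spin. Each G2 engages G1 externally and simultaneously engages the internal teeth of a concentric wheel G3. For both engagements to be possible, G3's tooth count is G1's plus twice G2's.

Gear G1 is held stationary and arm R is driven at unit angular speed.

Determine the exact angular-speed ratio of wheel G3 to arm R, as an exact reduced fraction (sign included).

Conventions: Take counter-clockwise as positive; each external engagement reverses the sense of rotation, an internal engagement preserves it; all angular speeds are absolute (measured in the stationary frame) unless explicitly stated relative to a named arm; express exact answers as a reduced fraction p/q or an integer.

14/11

planetary set (18T centre, 24T on arm, 66T internal) — Willis relation
ring teeth: 18 + 2·24 = 66
18(ω_sun−ω_arm) = −66(ω_ring−ω_arm),  ω_sun = 0, ω_arm = 1
ω_ring = 1 − (18/66)(0−1) = 14/11
ω_out/ω_in = 14/11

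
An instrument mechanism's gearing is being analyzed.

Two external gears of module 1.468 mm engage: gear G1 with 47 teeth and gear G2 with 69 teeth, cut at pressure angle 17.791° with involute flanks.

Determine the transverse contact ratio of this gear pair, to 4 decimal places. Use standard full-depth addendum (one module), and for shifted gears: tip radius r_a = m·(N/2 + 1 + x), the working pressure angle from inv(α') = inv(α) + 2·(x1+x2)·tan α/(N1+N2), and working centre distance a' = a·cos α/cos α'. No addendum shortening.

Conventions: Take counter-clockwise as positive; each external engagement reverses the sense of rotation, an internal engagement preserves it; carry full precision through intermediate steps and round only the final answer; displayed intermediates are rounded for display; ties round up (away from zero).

class = single-mesh tooth geometry [involute pair 47T × 69T, m = 1.468]
base radii: r_b1 = 32.848216, r_b2 = 48.223977
tip radii: r_a1 = 35.966000, r_a2 = 52.114000
no profile shift: α' = α, a' = a
action lengths: √(r_a1²−r_b1²) = 14.647453, √(r_a2²−r_b2²) = 19.756444
base pitch p_b = π·m·cos α = 4.391307
CR = (14.647453 + 19.756444 − 85.144000·sin 17.79100°)/4.391307 = 1.910254
contact ratio ≈ 1.9103

1.9103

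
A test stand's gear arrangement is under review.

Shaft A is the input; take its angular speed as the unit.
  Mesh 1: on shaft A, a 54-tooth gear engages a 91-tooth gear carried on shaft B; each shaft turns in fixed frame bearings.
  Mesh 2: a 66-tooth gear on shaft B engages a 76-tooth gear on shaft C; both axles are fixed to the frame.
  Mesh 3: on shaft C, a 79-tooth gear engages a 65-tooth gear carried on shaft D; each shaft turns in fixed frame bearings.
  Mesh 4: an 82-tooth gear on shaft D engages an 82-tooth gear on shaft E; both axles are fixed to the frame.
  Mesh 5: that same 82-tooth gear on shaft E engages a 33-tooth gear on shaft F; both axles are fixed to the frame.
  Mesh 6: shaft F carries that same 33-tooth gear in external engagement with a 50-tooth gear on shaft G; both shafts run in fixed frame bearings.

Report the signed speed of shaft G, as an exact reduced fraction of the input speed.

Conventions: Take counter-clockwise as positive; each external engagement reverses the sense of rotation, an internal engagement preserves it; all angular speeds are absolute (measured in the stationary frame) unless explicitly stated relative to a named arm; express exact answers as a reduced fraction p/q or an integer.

6-mesh fixed-axis compound train (all bearings frame-fixed)
mesh 1 [54T→91T]: |ω|/ω_in = 1×54/91 = 54/91, sense flips to −
mesh 2 [66T→76T]: |ω|/ω_in = (54/91)×66/76 = 891/1729, sense flips to +
mesh 3 [79T→65T]: |ω|/ω_in = (891/1729)×79/65 = 70389/112385, sense flips to −
mesh 4 [82T→82T]: |ω|/ω_in = (70389/112385)×82/82 = 70389/112385, sense flips to +
mesh 5 [82T→33T]: |ω|/ω_in = (70389/112385)×82/33 = 174906/112385, sense flips to −
mesh 6 [33T→50T]: |ω|/ω_in = (174906/112385)×33/50 = 2885949/2809625, sense flips to +
signed output speed (× input speed) = 2885949/2809625

2885949/2809625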